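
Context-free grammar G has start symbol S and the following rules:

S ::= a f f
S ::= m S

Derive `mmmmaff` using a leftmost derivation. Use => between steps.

S=>mS=>mmS=>mmmS=>mmmmS=>mmmmaff

S => mS   [S ::= m S]
mS => mmS   [S ::= m S]
mmS => mmmS   [S ::= m S]
mmmS => mmmmS   [S ::= m S]
mmmmS => mmmmaff   [S ::= a f f]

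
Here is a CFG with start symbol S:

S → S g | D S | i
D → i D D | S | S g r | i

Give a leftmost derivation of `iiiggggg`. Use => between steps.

S=>Sg=>DSg=>SSg=>iSg=>iSgg=>iSggg=>iSgggg=>iDSgggg=>iSSgggg=>iiSgggg=>iiSggggg=>iiiggggg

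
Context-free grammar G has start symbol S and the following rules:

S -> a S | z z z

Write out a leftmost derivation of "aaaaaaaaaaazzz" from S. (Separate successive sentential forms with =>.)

S => aS => aaS => aaaS => aaaaS => aaaaaS => aaaaaaS => aaaaaaaS => aaaaaaaaS => aaaaaaaaaS => aaaaaaaaaaS => aaaaaaaaaaaS => aaaaaaaaaaazzz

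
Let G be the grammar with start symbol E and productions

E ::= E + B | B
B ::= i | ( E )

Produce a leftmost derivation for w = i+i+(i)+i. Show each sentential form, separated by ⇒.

E ⇒ E+B ⇒ E+B+B ⇒ E+B+B+B ⇒ B+B+B+B ⇒ i+B+B+B ⇒ i+i+B+B ⇒ i+i+(E)+B ⇒ i+i+(B)+B ⇒ i+i+(i)+B ⇒ i+i+(i)+i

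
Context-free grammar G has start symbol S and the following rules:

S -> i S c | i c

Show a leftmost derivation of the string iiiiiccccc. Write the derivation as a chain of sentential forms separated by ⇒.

S⇒iSc⇒iiScc⇒iiiSccc⇒iiiiScccc⇒iiiiiccccc

S ⇒ iSc   [S -> i S c]
iSc ⇒ iiScc   [S -> i S c]
iiScc ⇒ iiiSccc   [S -> i S c]
iiiSccc ⇒ iiiiScccc   [S -> i S c]
iiiiScccc ⇒ iiiiiccccc   [S -> i c]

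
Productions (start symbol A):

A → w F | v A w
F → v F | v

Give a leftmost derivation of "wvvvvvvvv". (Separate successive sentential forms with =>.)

A => wF   [A → w F]
wF => wvF   [F → v F]
wvF => wvvF   [F → v F]
wvvF => wvvvF   [F → v F]
wvvvF => wvvvvF   [F → v F]
wvvvvF => wvvvvvF   [F → v F]
wvvvvvF => wvvvvvvF   [F → v F]
wvvvvvvF => wvvvvvvvF   [F → v F]
wvvvvvvvF => wvvvvvvvv   [F → v]

A=>wF=>wvF=>wvvF=>wvvvF=>wvvvvF=>wvvvvvF=>wvvvvvvF=>wvvvvvvvF=>wvvvvvvvv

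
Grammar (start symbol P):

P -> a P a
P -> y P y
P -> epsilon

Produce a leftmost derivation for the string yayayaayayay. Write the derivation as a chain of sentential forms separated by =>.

P=>yPy=>yaPay=>yayPyay=>yayaPayay=>yayayPyayay=>yayayaPayayay=>yayayaayayay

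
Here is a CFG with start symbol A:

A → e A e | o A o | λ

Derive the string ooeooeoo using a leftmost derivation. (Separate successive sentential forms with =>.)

A => oAo => ooAoo => ooeAeoo => ooeoAoeoo => ooeooeoo

A => oAo   [A → o A o]
oAo => ooAoo   [A → o A o]
ooAoo => ooeAeoo   [A → e A e]
ooeAeoo => ooeoAoeoo   [A → o A o]
ooeoAoeoo => ooeooeoo   [A → λ]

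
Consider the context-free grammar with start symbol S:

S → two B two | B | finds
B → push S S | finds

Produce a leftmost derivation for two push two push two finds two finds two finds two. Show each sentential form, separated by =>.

S => two B two => two push S S two => two push two B two S two => two push two push S S two S two => two push two push two B two S two S two => two push two push two finds two S two S two => two push two push two finds two finds two S two => two push two push two finds two finds two finds two

S => two B two   [S → two B two]
two B two => two push S S two   [B → push S S]
two push S S two => two push two B two S two   [S → two B two]
two push two B two S two => two push two push S S two S two   [B → push S S]
two push two push S S two S two => two push two push two B two S two S two   [S → two B two]
two push two push two B two S two S two => two push two push two finds two S two S two   [B → finds]
two push two push two finds two S two S two => two push two push two finds two finds two S two   [S → finds]
two push two push two finds two finds two S two => two push two push two finds two finds two finds two   [S → finds]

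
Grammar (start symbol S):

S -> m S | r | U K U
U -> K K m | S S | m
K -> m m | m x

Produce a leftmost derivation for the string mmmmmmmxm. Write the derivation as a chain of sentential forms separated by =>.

S=>mS=>mUKU=>mKKmKU=>mmmKmKU=>mmmmmmKU=>mmmmmmmxU=>mmmmmmmxm

S => mS   [S -> m S]
mS => mUKU   [S -> U K U]
mUKU => mKKmKU   [U -> K K m]
mKKmKU => mmmKmKU   [K -> m m]
mmmKmKU => mmmmmmKU   [K -> m m]
mmmmmmKU => mmmmmmmxU   [K -> m x]
mmmmmmmxU => mmmmmmmxm   [U -> m]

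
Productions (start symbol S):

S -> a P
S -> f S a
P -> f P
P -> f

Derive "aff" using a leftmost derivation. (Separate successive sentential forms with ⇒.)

S ⇒ aP ⇒ afP ⇒ aff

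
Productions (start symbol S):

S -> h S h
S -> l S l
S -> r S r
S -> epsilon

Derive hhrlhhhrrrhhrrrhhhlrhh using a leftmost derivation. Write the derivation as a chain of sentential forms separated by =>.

S=>hSh=>hhShh=>hhrSrhh=>hhrlSlrhh=>hhrlhShlrhh=>hhrlhhShhlrhh=>hhrlhhhShhhlrhh=>hhrlhhhrSrhhhlrhh=>hhrlhhhrrSrrhhhlrhh=>hhrlhhhrrrSrrrhhhlrhh=>hhrlhhhrrrhShrrrhhhlrhh=>hhrlhhhrrrhhrrrhhhlrhh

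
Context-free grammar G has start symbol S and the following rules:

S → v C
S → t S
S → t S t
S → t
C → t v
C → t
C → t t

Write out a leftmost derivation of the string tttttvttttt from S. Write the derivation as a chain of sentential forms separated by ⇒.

S ⇒ tSt ⇒ ttStt ⇒ tttStt ⇒ ttttSttt ⇒ tttttStttt ⇒ tttttvCtttt ⇒ tttttvttttt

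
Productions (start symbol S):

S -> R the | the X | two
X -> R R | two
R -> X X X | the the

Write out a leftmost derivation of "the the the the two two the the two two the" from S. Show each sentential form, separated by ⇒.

S ⇒ R the ⇒ X X X the ⇒ R R X X the ⇒ X X X R X X the ⇒ R R X X R X X the ⇒ the the R X X R X X the ⇒ the the the the X X R X X the ⇒ the the the the two X R X X the ⇒ the the the the two two R X X the ⇒ the the the the two two the the X X the ⇒ the the the the two two the the two X the ⇒ the the the the two two the the two two the

S ⇒ R the   [S -> R the]
R the ⇒ X X X the   [R -> X X X]
X X X the ⇒ R R X X the   [X -> R R]
R R X X the ⇒ X X X R X X the   [R -> X X X]
X X X R X X the ⇒ R R X X R X X the   [X -> R R]
R R X X R X X the ⇒ the the R X X R X X the   [R -> the the]
the the R X X R X X the ⇒ the the the the X X R X X the   [R -> the the]
the the the the X X R X X the ⇒ the the the the two X R X X the   [X -> two]
the the the the two X R X X the ⇒ the the the the two two R X X the   [X -> two]
the the the the two two R X X the ⇒ the the the the two two the the X X the   [R -> the the]
the the the the two two the the X X the ⇒ the the the the two two the the two X the   [X -> two]
the the the the two two the the two X the ⇒ the the the the two two the the two two the   [X -> two]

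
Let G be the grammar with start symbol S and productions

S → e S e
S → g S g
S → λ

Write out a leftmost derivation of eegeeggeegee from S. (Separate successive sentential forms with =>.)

S => eSe => eeSee => eegSgee => eegeSegee => eegeeSeegee => eegeegSgeegee => eegeeggeegee

S => eSe   [S → e S e]
eSe => eeSee   [S → e S e]
eeSee => eegSgee   [S → g S g]
eegSgee => eegeSegee   [S → e S e]
eegeSegee => eegeeSeegee   [S → e S e]
eegeeSeegee => eegeegSgeegee   [S → g S g]
eegeegSgeegee => eegeeggeegee   [S → λ]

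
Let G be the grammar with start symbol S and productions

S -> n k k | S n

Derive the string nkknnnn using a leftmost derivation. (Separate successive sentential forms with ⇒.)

S ⇒ Sn   [S -> S n]
Sn ⇒ Snn   [S -> S n]
Snn ⇒ Snnn   [S -> S n]
Snnn ⇒ Snnnn   [S -> S n]
Snnnn ⇒ nkknnnn   [S -> n k k]

S ⇒ Sn ⇒ Snn ⇒ Snnn ⇒ Snnnn ⇒ nkknnnn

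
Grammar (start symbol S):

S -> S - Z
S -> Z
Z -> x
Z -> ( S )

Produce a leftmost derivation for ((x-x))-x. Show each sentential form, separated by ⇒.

S ⇒ S-Z ⇒ Z-Z ⇒ (S)-Z ⇒ (Z)-Z ⇒ ((S))-Z ⇒ ((S-Z))-Z ⇒ ((Z-Z))-Z ⇒ ((x-Z))-Z ⇒ ((x-x))-Z ⇒ ((x-x))-x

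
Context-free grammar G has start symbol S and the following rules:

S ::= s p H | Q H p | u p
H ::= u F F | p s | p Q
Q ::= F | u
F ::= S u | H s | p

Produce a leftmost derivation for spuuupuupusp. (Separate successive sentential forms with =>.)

S => spH => spuFF => spuHsF => spuuFFsF => spuuSuFsF => spuuupuFsF => spuuupuSusF => spuuupuupusF => spuuupuupusp

S => spH   [S ::= s p H]
spH => spuFF   [H ::= u F F]
spuFF => spuHsF   [F ::= H s]
spuHsF => spuuFFsF   [H ::= u F F]
spuuFFsF => spuuSuFsF   [F ::= S u]
spuuSuFsF => spuuupuFsF   [S ::= u p]
spuuupuFsF => spuuupuSusF   [F ::= S u]
spuuupuSusF => spuuupuupusF   [S ::= u p]
spuuupuupusF => spuuupuupusp   [F ::= p]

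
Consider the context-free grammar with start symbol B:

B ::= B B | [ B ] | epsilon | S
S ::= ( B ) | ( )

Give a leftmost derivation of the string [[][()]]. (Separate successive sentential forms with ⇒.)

B ⇒ BB   [B ::= B B]
BB ⇒ [B]B   [B ::= [ B ]]
[B]B ⇒ [BB]B   [B ::= B B]
[BB]B ⇒ [[B]B]B   [B ::= [ B ]]
[[B]B]B ⇒ [[]B]B   [B ::= epsilon]
[[]B]B ⇒ [[][B]]B   [B ::= [ B ]]
[[][B]]B ⇒ [[][S]]B   [B ::= S]
[[][S]]B ⇒ [[][(B)]]B   [S ::= ( B )]
[[][(B)]]B ⇒ [[][()]]B   [B ::= epsilon]
[[][()]]B ⇒ [[][()]]   [B ::= epsilon]

B ⇒ BB ⇒ [B]B ⇒ [BB]B ⇒ [[B]B]B ⇒ [[]B]B ⇒ [[][B]]B ⇒ [[][S]]B ⇒ [[][(B)]]B ⇒ [[][()]]B ⇒ [[][()]]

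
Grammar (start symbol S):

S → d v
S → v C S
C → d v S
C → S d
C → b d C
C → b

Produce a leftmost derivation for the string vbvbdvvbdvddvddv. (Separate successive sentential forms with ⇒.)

S⇒vCS⇒vbS⇒vbvCS⇒vbvbdCS⇒vbvbdSdS⇒vbvbdvCSdS⇒vbvbdvSdSdS⇒vbvbdvvCSdSdS⇒vbvbdvvbSdSdS⇒vbvbdvvbdvdSdS⇒vbvbdvvbdvddvdS⇒vbvbdvvbdvddvddv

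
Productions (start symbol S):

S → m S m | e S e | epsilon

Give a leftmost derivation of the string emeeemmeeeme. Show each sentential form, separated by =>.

S => eSe => emSme => emeSeme => emeeSeeme => emeeeSeeeme => emeeemSmeeeme => emeeemmeeeme

S => eSe   [S → e S e]
eSe => emSme   [S → m S m]
emSme => emeSeme   [S → e S e]
emeSeme => emeeSeeme   [S → e S e]
emeeSeeme => emeeeSeeeme   [S → e S e]
emeeeSeeeme => emeeemSmeeeme   [S → m S m]
emeeemSmeeeme => emeeemmeeeme   [S → epsilon]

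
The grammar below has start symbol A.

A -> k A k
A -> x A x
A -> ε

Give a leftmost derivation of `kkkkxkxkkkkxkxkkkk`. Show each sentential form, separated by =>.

A => kAk => kkAkk => kkkAkkk => kkkkAkkkk => kkkkxAxkkkk => kkkkxkAkxkkkk => kkkkxkxAxkxkkkk => kkkkxkxkAkxkxkkkk => kkkkxkxkkAkkxkxkkkk => kkkkxkxkkkkxkxkkkk

A => kAk   [A -> k A k]
kAk => kkAkk   [A -> k A k]
kkAkk => kkkAkkk   [A -> k A k]
kkkAkkk => kkkkAkkkk   [A -> k A k]
kkkkAkkkk => kkkkxAxkkkk   [A -> x A x]
kkkkxAxkkkk => kkkkxkAkxkkkk   [A -> k A k]
kkkkxkAkxkkkk => kkkkxkxAxkxkkkk   [A -> x A x]
kkkkxkxAxkxkkkk => kkkkxkxkAkxkxkkkk   [A -> k A k]
kkkkxkxkAkxkxkkkk => kkkkxkxkkAkkxkxkkkk   [A -> k A k]
kkkkxkxkkAkkxkxkkkk => kkkkxkxkkkkxkxkkkk   [A -> ε]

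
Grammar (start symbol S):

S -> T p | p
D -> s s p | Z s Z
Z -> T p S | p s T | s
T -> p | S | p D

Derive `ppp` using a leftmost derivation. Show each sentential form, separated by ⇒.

S ⇒ Tp   [S -> T p]
Tp ⇒ Sp   [T -> S]
Sp ⇒ Tpp   [S -> T p]
Tpp ⇒ ppp   [T -> p]

S⇒Tp⇒Sp⇒Tpp⇒ppp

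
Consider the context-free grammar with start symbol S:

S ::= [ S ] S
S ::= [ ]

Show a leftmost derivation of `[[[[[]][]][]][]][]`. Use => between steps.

S => [S]S   [S ::= [ S ] S]
[S]S => [[S]S]S   [S ::= [ S ] S]
[[S]S]S => [[[S]S]S]S   [S ::= [ S ] S]
[[[S]S]S]S => [[[[S]S]S]S]S   [S ::= [ S ] S]
[[[[S]S]S]S]S => [[[[[]]S]S]S]S   [S ::= [ ]]
[[[[[]]S]S]S]S => [[[[[]][]]S]S]S   [S ::= [ ]]
[[[[[]][]]S]S]S => [[[[[]][]][]]S]S   [S ::= [ ]]
[[[[[]][]][]]S]S => [[[[[]][]][]][]]S   [S ::= [ ]]
[[[[[]][]][]][]]S => [[[[[]][]][]][]][]   [S ::= [ ]]

S => [S]S => [[S]S]S => [[[S]S]S]S => [[[[S]S]S]S]S => [[[[[]]S]S]S]S => [[[[[]][]]S]S]S => [[[[[]][]][]]S]S => [[[[[]][]][]][]]S => [[[[[]][]][]][]][]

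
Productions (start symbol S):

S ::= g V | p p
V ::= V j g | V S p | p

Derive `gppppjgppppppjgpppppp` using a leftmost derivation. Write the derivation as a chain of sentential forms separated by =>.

S => gV => gVSp => gVSpSp => gVjgSpSp => gVSpjgSpSp => gVSpSpjgSpSp => gVjgSpSpjgSpSp => gVSpjgSpSpjgSpSp => gpSpjgSpSpjgSpSp => gppppjgSpSpjgSpSp => gppppjgpppSpjgSpSp => gppppjgppppppjgSpSp => gppppjgppppppjgpppSp => gppppjgppppppjgpppppp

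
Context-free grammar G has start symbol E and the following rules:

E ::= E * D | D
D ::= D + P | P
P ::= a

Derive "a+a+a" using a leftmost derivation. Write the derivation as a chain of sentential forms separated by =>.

E=>D=>D+P=>D+P+P=>P+P+P=>a+P+P=>a+a+P=>a+a+a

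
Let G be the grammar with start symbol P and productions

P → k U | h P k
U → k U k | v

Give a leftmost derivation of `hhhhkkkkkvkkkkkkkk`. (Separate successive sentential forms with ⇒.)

P ⇒ hPk   [P → h P k]
hPk ⇒ hhPkk   [P → h P k]
hhPkk ⇒ hhhPkkk   [P → h P k]
hhhPkkk ⇒ hhhhPkkkk   [P → h P k]
hhhhPkkkk ⇒ hhhhkUkkkk   [P → k U]
hhhhkUkkkk ⇒ hhhhkkUkkkkk   [U → k U k]
hhhhkkUkkkkk ⇒ hhhhkkkUkkkkkk   [U → k U k]
hhhhkkkUkkkkkk ⇒ hhhhkkkkUkkkkkkk   [U → k U k]
hhhhkkkkUkkkkkkk ⇒ hhhhkkkkkUkkkkkkkk   [U → k U k]
hhhhkkkkkUkkkkkkkk ⇒ hhhhkkkkkvkkkkkkkk   [U → v]

P ⇒ hPk ⇒ hhPkk ⇒ hhhPkkk ⇒ hhhhPkkkk ⇒ hhhhkUkkkk ⇒ hhhhkkUkkkkk ⇒ hhhhkkkUkkkkkk ⇒ hhhhkkkkUkkkkkkk ⇒ hhhhkkkkkUkkkkkkkk ⇒ hhhhkkkkkvkkkkkkkk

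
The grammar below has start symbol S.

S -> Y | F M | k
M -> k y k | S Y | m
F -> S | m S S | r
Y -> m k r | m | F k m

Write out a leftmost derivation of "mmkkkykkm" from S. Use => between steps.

S => FM => mSSM => mFMSM => mmSSMSM => mmkSMSM => mmkkMSM => mmkkkykSM => mmkkkykkM => mmkkkykkm

S => FM   [S -> F M]
FM => mSSM   [F -> m S S]
mSSM => mFMSM   [S -> F M]
mFMSM => mmSSMSM   [F -> m S S]
mmSSMSM => mmkSMSM   [S -> k]
mmkSMSM => mmkkMSM   [S -> k]
mmkkMSM => mmkkkykSM   [M -> k y k]
mmkkkykSM => mmkkkykkM   [S -> k]
mmkkkykkM => mmkkkykkm   [M -> m]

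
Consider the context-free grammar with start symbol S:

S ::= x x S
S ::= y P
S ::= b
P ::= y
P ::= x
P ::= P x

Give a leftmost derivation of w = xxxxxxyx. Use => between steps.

S => xxS   [S ::= x x S]
xxS => xxxxS   [S ::= x x S]
xxxxS => xxxxxxS   [S ::= x x S]
xxxxxxS => xxxxxxyP   [S ::= y P]
xxxxxxyP => xxxxxxyx   [P ::= x]

S=>xxS=>xxxxS=>xxxxxxS=>xxxxxxyP=>xxxxxxyx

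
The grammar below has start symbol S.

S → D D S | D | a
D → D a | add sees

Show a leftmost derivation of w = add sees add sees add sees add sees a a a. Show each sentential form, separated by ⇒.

S ⇒ D D S ⇒ add sees D S ⇒ add sees add sees S ⇒ add sees add sees D D S ⇒ add sees add sees add sees D S ⇒ add sees add sees add sees D a S ⇒ add sees add sees add sees D a a S ⇒ add sees add sees add sees add sees a a S ⇒ add sees add sees add sees add sees a a a

S ⇒ D D S   [S → D D S]
D D S ⇒ add sees D S   [D → add sees]
add sees D S ⇒ add sees add sees S   [D → add sees]
add sees add sees S ⇒ add sees add sees D D S   [S → D D S]
add sees add sees D D S ⇒ add sees add sees add sees D S   [D → add sees]
add sees add sees add sees D S ⇒ add sees add sees add sees D a S   [D → D a]
add sees add sees add sees D a S ⇒ add sees add sees add sees D a a S   [D → D a]
add sees add sees add sees D a a S ⇒ add sees add sees add sees add sees a a S   [D → add sees]
add sees add sees add sees add sees a a S ⇒ add sees add sees add sees add sees a a a   [S → a]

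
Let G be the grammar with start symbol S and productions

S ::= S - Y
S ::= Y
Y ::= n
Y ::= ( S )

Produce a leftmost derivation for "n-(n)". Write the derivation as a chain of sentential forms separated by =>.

S => S-Y   [S ::= S - Y]
S-Y => Y-Y   [S ::= Y]
Y-Y => n-Y   [Y ::= n]
n-Y => n-(S)   [Y ::= ( S )]
n-(S) => n-(Y)   [S ::= Y]
n-(Y) => n-(n)   [Y ::= n]

S => S-Y => Y-Y => n-Y => n-(S) => n-(Y) => n-(n)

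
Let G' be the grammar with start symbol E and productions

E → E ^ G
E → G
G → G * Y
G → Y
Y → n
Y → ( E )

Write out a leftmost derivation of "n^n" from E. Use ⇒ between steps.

E ⇒ E^G   [E → E ^ G]
E^G ⇒ G^G   [E → G]
G^G ⇒ Y^G   [G → Y]
Y^G ⇒ n^G   [Y → n]
n^G ⇒ n^Y   [G → Y]
n^Y ⇒ n^n   [Y → n]

E⇒E^G⇒G^G⇒Y^G⇒n^G⇒n^Y⇒n^n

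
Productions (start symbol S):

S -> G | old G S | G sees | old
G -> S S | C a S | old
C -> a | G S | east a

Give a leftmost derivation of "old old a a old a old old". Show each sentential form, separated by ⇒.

S ⇒ old G S ⇒ old C a S S ⇒ old G S a S S ⇒ old old S a S S ⇒ old old G a S S ⇒ old old C a S a S S ⇒ old old a a S a S S ⇒ old old a a old a S S ⇒ old old a a old a old S ⇒ old old a a old a old old

S ⇒ old G S   [S -> old G S]
old G S ⇒ old C a S S   [G -> C a S]
old C a S S ⇒ old G S a S S   [C -> G S]
old G S a S S ⇒ old old S a S S   [G -> old]
old old S a S S ⇒ old old G a S S   [S -> G]
old old G a S S ⇒ old old C a S a S S   [G -> C a S]
old old C a S a S S ⇒ old old a a S a S S   [C -> a]
old old a a S a S S ⇒ old old a a old a S S   [S -> old]
old old a a old a S S ⇒ old old a a old a old S   [S -> old]
old old a a old a old S ⇒ old old a a old a old old   [S -> old]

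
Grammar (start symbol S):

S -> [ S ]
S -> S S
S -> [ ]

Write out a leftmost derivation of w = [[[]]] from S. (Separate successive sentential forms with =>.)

S=>[S]=>[[S]]=>[[[]]]

S => [S]   [S -> [ S ]]
[S] => [[S]]   [S -> [ S ]]
[[S]] => [[[]]]   [S -> [ ]]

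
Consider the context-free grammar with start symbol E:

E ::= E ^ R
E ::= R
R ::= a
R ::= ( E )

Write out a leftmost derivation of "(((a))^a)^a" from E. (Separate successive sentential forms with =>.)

E => E^R   [E ::= E ^ R]
E^R => R^R   [E ::= R]
R^R => (E)^R   [R ::= ( E )]
(E)^R => (E^R)^R   [E ::= E ^ R]
(E^R)^R => (R^R)^R   [E ::= R]
(R^R)^R => ((E)^R)^R   [R ::= ( E )]
((E)^R)^R => ((R)^R)^R   [E ::= R]
((R)^R)^R => (((E))^R)^R   [R ::= ( E )]
(((E))^R)^R => (((R))^R)^R   [E ::= R]
(((R))^R)^R => (((a))^R)^R   [R ::= a]
(((a))^R)^R => (((a))^a)^R   [R ::= a]
(((a))^a)^R => (((a))^a)^a   [R ::= a]

E => E^R => R^R => (E)^R => (E^R)^R => (R^R)^R => ((E)^R)^R => ((R)^R)^R => (((E))^R)^R => (((R))^R)^R => (((a))^R)^R => (((a))^a)^R => (((a))^a)^a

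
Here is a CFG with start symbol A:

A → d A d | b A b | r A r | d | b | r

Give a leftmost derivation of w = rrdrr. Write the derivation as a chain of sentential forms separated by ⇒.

A ⇒ rAr   [A → r A r]
rAr ⇒ rrArr   [A → r A r]
rrArr ⇒ rrdrr   [A → d]

A⇒rAr⇒rrArr⇒rrdrr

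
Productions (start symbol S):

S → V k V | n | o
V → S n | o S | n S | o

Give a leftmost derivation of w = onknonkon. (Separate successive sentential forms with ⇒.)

S ⇒ VkV   [S → V k V]
VkV ⇒ SnkV   [V → S n]
SnkV ⇒ VkVnkV   [S → V k V]
VkVnkV ⇒ SnkVnkV   [V → S n]
SnkVnkV ⇒ onkVnkV   [S → o]
onkVnkV ⇒ onknSnkV   [V → n S]
onknSnkV ⇒ onknonkV   [S → o]
onknonkV ⇒ onknonkoS   [V → o S]
onknonkoS ⇒ onknonkon   [S → n]

S⇒VkV⇒SnkV⇒VkVnkV⇒SnkVnkV⇒onkVnkV⇒onknSnkV⇒onknonkV⇒onknonkoS⇒onknonkon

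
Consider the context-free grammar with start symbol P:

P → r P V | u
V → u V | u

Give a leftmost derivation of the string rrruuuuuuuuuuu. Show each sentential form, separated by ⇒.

P ⇒ rPV   [P → r P V]
rPV ⇒ rrPVV   [P → r P V]
rrPVV ⇒ rrrPVVV   [P → r P V]
rrrPVVV ⇒ rrruVVV   [P → u]
rrruVVV ⇒ rrruuVVV   [V → u V]
rrruuVVV ⇒ rrruuuVVV   [V → u V]
rrruuuVVV ⇒ rrruuuuVVV   [V → u V]
rrruuuuVVV ⇒ rrruuuuuVVV   [V → u V]
rrruuuuuVVV ⇒ rrruuuuuuVVV   [V → u V]
rrruuuuuuVVV ⇒ rrruuuuuuuVV   [V → u]
rrruuuuuuuVV ⇒ rrruuuuuuuuVV   [V → u V]
rrruuuuuuuuVV ⇒ rrruuuuuuuuuVV   [V → u V]
rrruuuuuuuuuVV ⇒ rrruuuuuuuuuuV   [V → u]
rrruuuuuuuuuuV ⇒ rrruuuuuuuuuuu   [V → u]

P ⇒ rPV ⇒ rrPVV ⇒ rrrPVVV ⇒ rrruVVV ⇒ rrruuVVV ⇒ rrruuuVVV ⇒ rrruuuuVVV ⇒ rrruuuuuVVV ⇒ rrruuuuuuVVV ⇒ rrruuuuuuuVV ⇒ rrruuuuuuuuVV ⇒ rrruuuuuuuuuVV ⇒ rrruuuuuuuuuuV ⇒ rrruuuuuuuuuuu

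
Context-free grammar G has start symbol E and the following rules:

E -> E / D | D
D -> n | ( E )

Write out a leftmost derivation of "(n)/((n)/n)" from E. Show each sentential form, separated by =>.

E=>E/D=>D/D=>(E)/D=>(D)/D=>(n)/D=>(n)/(E)=>(n)/(E/D)=>(n)/(D/D)=>(n)/((E)/D)=>(n)/((D)/D)=>(n)/((n)/D)=>(n)/((n)/n)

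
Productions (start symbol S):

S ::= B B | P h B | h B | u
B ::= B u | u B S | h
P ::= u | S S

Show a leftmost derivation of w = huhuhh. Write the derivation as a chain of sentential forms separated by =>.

S => hB => huBS => huhS => huhPhB => huhuhB => huhuhh

S => hB   [S ::= h B]
hB => huBS   [B ::= u B S]
huBS => huhS   [B ::= h]
huhS => huhPhB   [S ::= P h B]
huhPhB => huhuhB   [P ::= u]
huhuhB => huhuhh   [B ::= h]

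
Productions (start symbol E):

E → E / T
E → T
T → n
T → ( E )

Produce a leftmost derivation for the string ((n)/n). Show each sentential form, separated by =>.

E=>T=>(E)=>(E/T)=>(T/T)=>((E)/T)=>((T)/T)=>((n)/T)=>((n)/n)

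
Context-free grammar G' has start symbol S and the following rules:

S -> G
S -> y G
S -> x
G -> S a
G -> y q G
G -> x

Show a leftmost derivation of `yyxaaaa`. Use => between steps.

S=>G=>Sa=>yGa=>ySaa=>yGaa=>ySaaa=>yGaaa=>ySaaaa=>yyGaaaa=>yyxaaaa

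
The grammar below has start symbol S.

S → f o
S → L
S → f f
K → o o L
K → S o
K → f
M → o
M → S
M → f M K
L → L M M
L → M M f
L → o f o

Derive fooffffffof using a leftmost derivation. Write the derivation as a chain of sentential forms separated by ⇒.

S⇒L⇒LMM⇒MMfMM⇒SMfMM⇒foMfMM⇒foofMM⇒fooffMKM⇒fooffSKM⇒fooffffKM⇒foofffffM⇒fooffffffMK⇒fooffffffoK⇒fooffffffof

S ⇒ L   [S → L]
L ⇒ LMM   [L → L M M]
LMM ⇒ MMfMM   [L → M M f]
MMfMM ⇒ SMfMM   [M → S]
SMfMM ⇒ foMfMM   [S → f o]
foMfMM ⇒ foofMM   [M → o]
foofMM ⇒ fooffMKM   [M → f M K]
fooffMKM ⇒ fooffSKM   [M → S]
fooffSKM ⇒ fooffffKM   [S → f f]
fooffffKM ⇒ foofffffM   [K → f]
foofffffM ⇒ fooffffffMK   [M → f M K]
fooffffffMK ⇒ fooffffffoK   [M → o]
fooffffffoK ⇒ fooffffffof   [K → f]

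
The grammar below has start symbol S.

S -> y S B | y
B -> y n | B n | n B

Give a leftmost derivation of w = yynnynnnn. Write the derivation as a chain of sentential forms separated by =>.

S => ySB => yyB => yynB => yynnB => yynnBn => yynnBnn => yynnBnnn => yynnynnnn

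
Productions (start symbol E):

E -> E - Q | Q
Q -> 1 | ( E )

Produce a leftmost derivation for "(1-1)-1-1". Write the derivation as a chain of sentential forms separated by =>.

E => E-Q => E-Q-Q => Q-Q-Q => (E)-Q-Q => (E-Q)-Q-Q => (Q-Q)-Q-Q => (1-Q)-Q-Q => (1-1)-Q-Q => (1-1)-1-Q => (1-1)-1-1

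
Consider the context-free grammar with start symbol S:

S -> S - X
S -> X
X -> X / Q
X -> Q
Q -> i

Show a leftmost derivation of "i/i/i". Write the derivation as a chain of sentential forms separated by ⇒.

S ⇒ X ⇒ X/Q ⇒ X/Q/Q ⇒ Q/Q/Q ⇒ i/Q/Q ⇒ i/i/Q ⇒ i/i/i

S ⇒ X   [S -> X]
X ⇒ X/Q   [X -> X / Q]
X/Q ⇒ X/Q/Q   [X -> X / Q]
X/Q/Q ⇒ Q/Q/Q   [X -> Q]
Q/Q/Q ⇒ i/Q/Q   [Q -> i]
i/Q/Q ⇒ i/i/Q   [Q -> i]
i/i/Q ⇒ i/i/i   [Q -> i]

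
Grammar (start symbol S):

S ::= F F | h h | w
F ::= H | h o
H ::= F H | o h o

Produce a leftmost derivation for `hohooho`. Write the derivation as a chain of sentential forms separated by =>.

S=>FF=>hoF=>hoH=>hoFH=>hohoH=>hohooho

S => FF   [S ::= F F]
FF => hoF   [F ::= h o]
hoF => hoH   [F ::= H]
hoH => hoFH   [H ::= F H]
hoFH => hohoH   [F ::= h o]
hohoH => hohooho   [H ::= o h o]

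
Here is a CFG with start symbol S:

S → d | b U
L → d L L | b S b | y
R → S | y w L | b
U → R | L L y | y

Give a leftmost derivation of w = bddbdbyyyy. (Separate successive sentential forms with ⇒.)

S ⇒ bU ⇒ bLLy ⇒ bdLLLy ⇒ bddLLLLy ⇒ bddbSbLLLy ⇒ bddbdbLLLy ⇒ bddbdbyLLy ⇒ bddbdbyyLy ⇒ bddbdbyyyy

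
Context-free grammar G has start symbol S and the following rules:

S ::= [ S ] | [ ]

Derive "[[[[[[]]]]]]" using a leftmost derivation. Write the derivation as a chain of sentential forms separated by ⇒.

S ⇒ [S] ⇒ [[S]] ⇒ [[[S]]] ⇒ [[[[S]]]] ⇒ [[[[[S]]]]] ⇒ [[[[[[]]]]]]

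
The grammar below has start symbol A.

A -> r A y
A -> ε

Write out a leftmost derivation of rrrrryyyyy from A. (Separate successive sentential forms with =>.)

A=>rAy=>rrAyy=>rrrAyyy=>rrrrAyyyy=>rrrrrAyyyyy=>rrrrryyyyy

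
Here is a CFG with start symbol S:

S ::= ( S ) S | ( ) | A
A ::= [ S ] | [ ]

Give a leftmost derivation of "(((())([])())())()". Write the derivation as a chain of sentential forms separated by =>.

S=>(S)S=>((S)S)S=>(((S)S)S)S=>(((())S)S)S=>(((())(S)S)S)S=>(((())(A)S)S)S=>(((())([])S)S)S=>(((())([])())S)S=>(((())([])())())S=>(((())([])())())()

S => (S)S   [S ::= ( S ) S]
(S)S => ((S)S)S   [S ::= ( S ) S]
((S)S)S => (((S)S)S)S   [S ::= ( S ) S]
(((S)S)S)S => (((())S)S)S   [S ::= ( )]
(((())S)S)S => (((())(S)S)S)S   [S ::= ( S ) S]
(((())(S)S)S)S => (((())(A)S)S)S   [S ::= A]
(((())(A)S)S)S => (((())([])S)S)S   [A ::= [ ]]
(((())([])S)S)S => (((())([])())S)S   [S ::= ( )]
(((())([])())S)S => (((())([])())())S   [S ::= ( )]
(((())([])())())S => (((())([])())())()   [S ::= ( )]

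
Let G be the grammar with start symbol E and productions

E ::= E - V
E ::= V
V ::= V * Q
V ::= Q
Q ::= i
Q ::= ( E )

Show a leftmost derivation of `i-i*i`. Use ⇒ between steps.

E ⇒ E-V ⇒ V-V ⇒ Q-V ⇒ i-V ⇒ i-V*Q ⇒ i-Q*Q ⇒ i-i*Q ⇒ i-i*i

E ⇒ E-V   [E ::= E - V]
E-V ⇒ V-V   [E ::= V]
V-V ⇒ Q-V   [V ::= Q]
Q-V ⇒ i-V   [Q ::= i]
i-V ⇒ i-V*Q   [V ::= V * Q]
i-V*Q ⇒ i-Q*Q   [V ::= Q]
i-Q*Q ⇒ i-i*Q   [Q ::= i]
i-i*Q ⇒ i-i*i   [Q ::= i]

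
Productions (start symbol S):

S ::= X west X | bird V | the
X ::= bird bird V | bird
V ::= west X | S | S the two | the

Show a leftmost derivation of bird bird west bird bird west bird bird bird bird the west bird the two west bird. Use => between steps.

S => X west X => bird bird V west X => bird bird west X west X => bird bird west bird bird V west X => bird bird west bird bird west X west X => bird bird west bird bird west bird bird V west X => bird bird west bird bird west bird bird S the two west X => bird bird west bird bird west bird bird X west X the two west X => bird bird west bird bird west bird bird bird bird V west X the two west X => bird bird west bird bird west bird bird bird bird the west X the two west X => bird bird west bird bird west bird bird bird bird the west bird the two west X => bird bird west bird bird west bird bird bird bird the west bird the two west bird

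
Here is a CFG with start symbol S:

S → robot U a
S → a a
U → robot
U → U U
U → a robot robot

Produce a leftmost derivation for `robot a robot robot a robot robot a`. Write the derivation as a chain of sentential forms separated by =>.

S => robot U a   [S → robot U a]
robot U a => robot U U a   [U → U U]
robot U U a => robot a robot robot U a   [U → a robot robot]
robot a robot robot U a => robot a robot robot a robot robot a   [U → a robot robot]

S => robot U a => robot U U a => robot a robot robot U a => robot a robot robot a robot robot a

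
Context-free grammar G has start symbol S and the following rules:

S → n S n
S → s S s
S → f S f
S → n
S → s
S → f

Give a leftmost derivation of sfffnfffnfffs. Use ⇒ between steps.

S ⇒ sSs ⇒ sfSfs ⇒ sffSffs ⇒ sfffSfffs ⇒ sfffnSnfffs ⇒ sfffnfSfnfffs ⇒ sfffnfffnfffs

S ⇒ sSs   [S → s S s]
sSs ⇒ sfSfs   [S → f S f]
sfSfs ⇒ sffSffs   [S → f S f]
sffSffs ⇒ sfffSfffs   [S → f S f]
sfffSfffs ⇒ sfffnSnfffs   [S → n S n]
sfffnSnfffs ⇒ sfffnfSfnfffs   [S → f S f]
sfffnfSfnfffs ⇒ sfffnfffnfffs   [S → f]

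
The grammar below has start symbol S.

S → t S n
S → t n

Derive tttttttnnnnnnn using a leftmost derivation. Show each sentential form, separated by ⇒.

S ⇒ tSn   [S → t S n]
tSn ⇒ ttSnn   [S → t S n]
ttSnn ⇒ tttSnnn   [S → t S n]
tttSnnn ⇒ ttttSnnnn   [S → t S n]
ttttSnnnn ⇒ tttttSnnnnn   [S → t S n]
tttttSnnnnn ⇒ ttttttSnnnnnn   [S → t S n]
ttttttSnnnnnn ⇒ tttttttnnnnnnn   [S → t n]

S ⇒ tSn ⇒ ttSnn ⇒ tttSnnn ⇒ ttttSnnnn ⇒ tttttSnnnnn ⇒ ttttttSnnnnnn ⇒ tttttttnnnnnnn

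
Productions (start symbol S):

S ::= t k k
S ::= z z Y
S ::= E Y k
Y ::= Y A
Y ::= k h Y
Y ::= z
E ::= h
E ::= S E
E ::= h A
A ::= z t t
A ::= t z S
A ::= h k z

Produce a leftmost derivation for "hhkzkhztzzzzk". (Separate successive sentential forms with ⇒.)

S ⇒ EYk ⇒ hAYk ⇒ hhkzYk ⇒ hhkzYAk ⇒ hhkzkhYAk ⇒ hhkzkhzAk ⇒ hhkzkhztzSk ⇒ hhkzkhztzzzYk ⇒ hhkzkhztzzzzk

S ⇒ EYk   [S ::= E Y k]
EYk ⇒ hAYk   [E ::= h A]
hAYk ⇒ hhkzYk   [A ::= h k z]
hhkzYk ⇒ hhkzYAk   [Y ::= Y A]
hhkzYAk ⇒ hhkzkhYAk   [Y ::= k h Y]
hhkzkhYAk ⇒ hhkzkhzAk   [Y ::= z]
hhkzkhzAk ⇒ hhkzkhztzSk   [A ::= t z S]
hhkzkhztzSk ⇒ hhkzkhztzzzYk   [S ::= z z Y]
hhkzkhztzzzYk ⇒ hhkzkhztzzzzk   [Y ::= z]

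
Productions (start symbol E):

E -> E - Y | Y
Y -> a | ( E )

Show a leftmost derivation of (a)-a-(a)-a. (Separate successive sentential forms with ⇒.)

E ⇒ E-Y   [E -> E - Y]
E-Y ⇒ E-Y-Y   [E -> E - Y]
E-Y-Y ⇒ E-Y-Y-Y   [E -> E - Y]
E-Y-Y-Y ⇒ Y-Y-Y-Y   [E -> Y]
Y-Y-Y-Y ⇒ (E)-Y-Y-Y   [Y -> ( E )]
(E)-Y-Y-Y ⇒ (Y)-Y-Y-Y   [E -> Y]
(Y)-Y-Y-Y ⇒ (a)-Y-Y-Y   [Y -> a]
(a)-Y-Y-Y ⇒ (a)-a-Y-Y   [Y -> a]
(a)-a-Y-Y ⇒ (a)-a-(E)-Y   [Y -> ( E )]
(a)-a-(E)-Y ⇒ (a)-a-(Y)-Y   [E -> Y]
(a)-a-(Y)-Y ⇒ (a)-a-(a)-Y   [Y -> a]
(a)-a-(a)-Y ⇒ (a)-a-(a)-a   [Y -> a]

E⇒E-Y⇒E-Y-Y⇒E-Y-Y-Y⇒Y-Y-Y-Y⇒(E)-Y-Y-Y⇒(Y)-Y-Y-Y⇒(a)-Y-Y-Y⇒(a)-a-Y-Y⇒(a)-a-(E)-Y⇒(a)-a-(Y)-Y⇒(a)-a-(a)-Y⇒(a)-a-(a)-a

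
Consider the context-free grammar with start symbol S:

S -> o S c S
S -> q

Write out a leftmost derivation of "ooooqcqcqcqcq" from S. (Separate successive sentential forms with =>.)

S => oScS   [S -> o S c S]
oScS => ooScScS   [S -> o S c S]
ooScScS => oooScScScS   [S -> o S c S]
oooScScScS => ooooScScScScS   [S -> o S c S]
ooooScScScScS => ooooqcScScScS   [S -> q]
ooooqcScScScS => ooooqcqcScScS   [S -> q]
ooooqcqcScScS => ooooqcqcqcScS   [S -> q]
ooooqcqcqcScS => ooooqcqcqcqcS   [S -> q]
ooooqcqcqcqcS => ooooqcqcqcqcq   [S -> q]

S=>oScS=>ooScScS=>oooScScScS=>ooooScScScScS=>ooooqcScScScS=>ooooqcqcScScS=>ooooqcqcqcScS=>ooooqcqcqcqcS=>ooooqcqcqcqcq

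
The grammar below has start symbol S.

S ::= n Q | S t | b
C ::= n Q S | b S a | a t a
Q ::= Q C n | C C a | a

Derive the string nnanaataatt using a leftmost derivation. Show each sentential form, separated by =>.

S => St   [S ::= S t]
St => Stt   [S ::= S t]
Stt => nQtt   [S ::= n Q]
nQtt => nCCatt   [Q ::= C C a]
nCCatt => nnQSCatt   [C ::= n Q S]
nnQSCatt => nnaSCatt   [Q ::= a]
nnaSCatt => nnanQCatt   [S ::= n Q]
nnanQCatt => nnanaCatt   [Q ::= a]
nnanaCatt => nnanaataatt   [C ::= a t a]

S=>St=>Stt=>nQtt=>nCCatt=>nnQSCatt=>nnaSCatt=>nnanQCatt=>nnanaCatt=>nnanaataatt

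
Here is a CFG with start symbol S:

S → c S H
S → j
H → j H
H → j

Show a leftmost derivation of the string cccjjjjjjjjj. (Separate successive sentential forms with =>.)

S=>cSH=>ccSHH=>cccSHHH=>cccjHHH=>cccjjHHH=>cccjjjHHH=>cccjjjjHHH=>cccjjjjjHH=>cccjjjjjjHH=>cccjjjjjjjHH=>cccjjjjjjjjH=>cccjjjjjjjjj

S => cSH   [S → c S H]
cSH => ccSHH   [S → c S H]
ccSHH => cccSHHH   [S → c S H]
cccSHHH => cccjHHH   [S → j]
cccjHHH => cccjjHHH   [H → j H]
cccjjHHH => cccjjjHHH   [H → j H]
cccjjjHHH => cccjjjjHHH   [H → j H]
cccjjjjHHH => cccjjjjjHH   [H → j]
cccjjjjjHH => cccjjjjjjHH   [H → j H]
cccjjjjjjHH => cccjjjjjjjHH   [H → j H]
cccjjjjjjjHH => cccjjjjjjjjH   [H → j]
cccjjjjjjjjH => cccjjjjjjjjj   [H → j]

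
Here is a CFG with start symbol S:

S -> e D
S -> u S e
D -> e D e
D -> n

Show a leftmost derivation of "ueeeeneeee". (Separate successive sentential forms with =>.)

S => uSe   [S -> u S e]
uSe => ueDe   [S -> e D]
ueDe => ueeDee   [D -> e D e]
ueeDee => ueeeDeee   [D -> e D e]
ueeeDeee => ueeeeDeeee   [D -> e D e]
ueeeeDeeee => ueeeeneeee   [D -> n]

S => uSe => ueDe => ueeDee => ueeeDeee => ueeeeDeeee => ueeeeneeee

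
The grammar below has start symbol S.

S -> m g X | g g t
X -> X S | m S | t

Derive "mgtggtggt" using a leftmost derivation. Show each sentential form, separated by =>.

S => mgX   [S -> m g X]
mgX => mgXS   [X -> X S]
mgXS => mgXSS   [X -> X S]
mgXSS => mgtSS   [X -> t]
mgtSS => mgtggtS   [S -> g g t]
mgtggtS => mgtggtggt   [S -> g g t]

S=>mgX=>mgXS=>mgXSS=>mgtSS=>mgtggtS=>mgtggtggt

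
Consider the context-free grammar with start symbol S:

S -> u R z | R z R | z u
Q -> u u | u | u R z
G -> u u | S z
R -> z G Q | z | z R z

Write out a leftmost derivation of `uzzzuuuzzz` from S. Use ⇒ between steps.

S ⇒ uRz ⇒ uzRzz ⇒ uzzRzzz ⇒ uzzzGQzzz ⇒ uzzzuuQzzz ⇒ uzzzuuuzzz

S ⇒ uRz   [S -> u R z]
uRz ⇒ uzRzz   [R -> z R z]
uzRzz ⇒ uzzRzzz   [R -> z R z]
uzzRzzz ⇒ uzzzGQzzz   [R -> z G Q]
uzzzGQzzz ⇒ uzzzuuQzzz   [G -> u u]
uzzzuuQzzz ⇒ uzzzuuuzzz   [Q -> u]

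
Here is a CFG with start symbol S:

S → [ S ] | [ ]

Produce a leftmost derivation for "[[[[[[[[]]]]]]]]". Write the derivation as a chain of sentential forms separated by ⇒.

S ⇒ [S]   [S → [ S ]]
[S] ⇒ [[S]]   [S → [ S ]]
[[S]] ⇒ [[[S]]]   [S → [ S ]]
[[[S]]] ⇒ [[[[S]]]]   [S → [ S ]]
[[[[S]]]] ⇒ [[[[[S]]]]]   [S → [ S ]]
[[[[[S]]]]] ⇒ [[[[[[S]]]]]]   [S → [ S ]]
[[[[[[S]]]]]] ⇒ [[[[[[[S]]]]]]]   [S → [ S ]]
[[[[[[[S]]]]]]] ⇒ [[[[[[[[]]]]]]]]   [S → [ ]]

S⇒[S]⇒[[S]]⇒[[[S]]]⇒[[[[S]]]]⇒[[[[[S]]]]]⇒[[[[[[S]]]]]]⇒[[[[[[[S]]]]]]]⇒[[[[[[[[]]]]]]]]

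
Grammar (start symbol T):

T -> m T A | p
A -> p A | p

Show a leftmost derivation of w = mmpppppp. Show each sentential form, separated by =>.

T => mTA   [T -> m T A]
mTA => mmTAA   [T -> m T A]
mmTAA => mmpAA   [T -> p]
mmpAA => mmppA   [A -> p]
mmppA => mmpppA   [A -> p A]
mmpppA => mmppppA   [A -> p A]
mmppppA => mmpppppA   [A -> p A]
mmpppppA => mmpppppp   [A -> p]

T=>mTA=>mmTAA=>mmpAA=>mmppA=>mmpppA=>mmppppA=>mmpppppA=>mmpppppp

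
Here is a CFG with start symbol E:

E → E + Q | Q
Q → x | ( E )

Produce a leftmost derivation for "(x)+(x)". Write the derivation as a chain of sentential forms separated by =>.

E=>E+Q=>Q+Q=>(E)+Q=>(Q)+Q=>(x)+Q=>(x)+(E)=>(x)+(Q)=>(x)+(x)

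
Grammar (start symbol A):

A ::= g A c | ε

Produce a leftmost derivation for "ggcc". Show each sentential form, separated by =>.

A=>gAc=>ggAcc=>ggcc

A => gAc   [A ::= g A c]
gAc => ggAcc   [A ::= g A c]
ggAcc => ggcc   [A ::= ε]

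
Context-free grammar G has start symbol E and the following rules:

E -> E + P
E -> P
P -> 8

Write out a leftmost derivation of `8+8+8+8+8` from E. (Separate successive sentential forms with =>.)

E => E+P   [E -> E + P]
E+P => E+P+P   [E -> E + P]
E+P+P => E+P+P+P   [E -> E + P]
E+P+P+P => E+P+P+P+P   [E -> E + P]
E+P+P+P+P => P+P+P+P+P   [E -> P]
P+P+P+P+P => 8+P+P+P+P   [P -> 8]
8+P+P+P+P => 8+8+P+P+P   [P -> 8]
8+8+P+P+P => 8+8+8+P+P   [P -> 8]
8+8+8+P+P => 8+8+8+8+P   [P -> 8]
8+8+8+8+P => 8+8+8+8+8   [P -> 8]

E => E+P => E+P+P => E+P+P+P => E+P+P+P+P => P+P+P+P+P => 8+P+P+P+P => 8+8+P+P+P => 8+8+8+P+P => 8+8+8+8+P => 8+8+8+8+8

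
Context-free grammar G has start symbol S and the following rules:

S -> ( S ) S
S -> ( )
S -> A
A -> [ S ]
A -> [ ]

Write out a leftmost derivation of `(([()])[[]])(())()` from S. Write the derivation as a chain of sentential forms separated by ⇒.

S ⇒ (S)S ⇒ ((S)S)S ⇒ ((A)S)S ⇒ (([S])S)S ⇒ (([()])S)S ⇒ (([()])A)S ⇒ (([()])[S])S ⇒ (([()])[A])S ⇒ (([()])[[]])S ⇒ (([()])[[]])(S)S ⇒ (([()])[[]])(())S ⇒ (([()])[[]])(())()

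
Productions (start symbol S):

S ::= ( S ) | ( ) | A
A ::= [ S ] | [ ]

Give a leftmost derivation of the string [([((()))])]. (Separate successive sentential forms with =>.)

S=>A=>[S]=>[(S)]=>[(A)]=>[([S])]=>[([(S)])]=>[([((S))])]=>[([((()))])]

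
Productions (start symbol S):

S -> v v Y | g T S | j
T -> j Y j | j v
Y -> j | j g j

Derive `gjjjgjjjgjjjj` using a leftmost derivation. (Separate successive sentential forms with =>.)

S=>gTS=>gjYjS=>gjjjS=>gjjjgTS=>gjjjgjYjS=>gjjjgjjjS=>gjjjgjjjgTS=>gjjjgjjjgjYjS=>gjjjgjjjgjjjS=>gjjjgjjjgjjjj

S => gTS   [S -> g T S]
gTS => gjYjS   [T -> j Y j]
gjYjS => gjjjS   [Y -> j]
gjjjS => gjjjgTS   [S -> g T S]
gjjjgTS => gjjjgjYjS   [T -> j Y j]
gjjjgjYjS => gjjjgjjjS   [Y -> j]
gjjjgjjjS => gjjjgjjjgTS   [S -> g T S]
gjjjgjjjgTS => gjjjgjjjgjYjS   [T -> j Y j]
gjjjgjjjgjYjS => gjjjgjjjgjjjS   [Y -> j]
gjjjgjjjgjjjS => gjjjgjjjgjjjj   [S -> j]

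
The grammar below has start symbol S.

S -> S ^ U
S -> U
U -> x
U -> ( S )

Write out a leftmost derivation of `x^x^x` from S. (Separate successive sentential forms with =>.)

S => S^U => S^U^U => U^U^U => x^U^U => x^x^U => x^x^x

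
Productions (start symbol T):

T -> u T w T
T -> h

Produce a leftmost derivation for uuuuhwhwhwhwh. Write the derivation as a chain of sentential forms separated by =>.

T => uTwT   [T -> u T w T]
uTwT => uuTwTwT   [T -> u T w T]
uuTwTwT => uuuTwTwTwT   [T -> u T w T]
uuuTwTwTwT => uuuuTwTwTwTwT   [T -> u T w T]
uuuuTwTwTwTwT => uuuuhwTwTwTwT   [T -> h]
uuuuhwTwTwTwT => uuuuhwhwTwTwT   [T -> h]
uuuuhwhwTwTwT => uuuuhwhwhwTwT   [T -> h]
uuuuhwhwhwTwT => uuuuhwhwhwhwT   [T -> h]
uuuuhwhwhwhwT => uuuuhwhwhwhwh   [T -> h]

T=>uTwT=>uuTwTwT=>uuuTwTwTwT=>uuuuTwTwTwTwT=>uuuuhwTwTwTwT=>uuuuhwhwTwTwT=>uuuuhwhwhwTwT=>uuuuhwhwhwhwT=>uuuuhwhwhwhwh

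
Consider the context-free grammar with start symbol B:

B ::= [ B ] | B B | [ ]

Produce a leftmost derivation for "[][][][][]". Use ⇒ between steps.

B ⇒ BB ⇒ []B ⇒ []BB ⇒ []BBB ⇒ []BBBB ⇒ [][]BBB ⇒ [][][]BB ⇒ [][][][]B ⇒ [][][][][]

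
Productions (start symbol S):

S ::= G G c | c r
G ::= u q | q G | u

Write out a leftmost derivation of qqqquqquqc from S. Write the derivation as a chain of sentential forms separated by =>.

S => GGc => qGGc => qqGGc => qqqGGc => qqqqGGc => qqqquqGc => qqqquqqGc => qqqquqquqc

S => GGc   [S ::= G G c]
GGc => qGGc   [G ::= q G]
qGGc => qqGGc   [G ::= q G]
qqGGc => qqqGGc   [G ::= q G]
qqqGGc => qqqqGGc   [G ::= q G]
qqqqGGc => qqqquqGc   [G ::= u q]
qqqquqGc => qqqquqqGc   [G ::= q G]
qqqquqqGc => qqqquqquqc   [G ::= u q]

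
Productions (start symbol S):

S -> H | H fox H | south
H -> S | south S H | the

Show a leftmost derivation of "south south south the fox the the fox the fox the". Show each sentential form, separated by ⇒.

S ⇒ H fox H ⇒ S fox H ⇒ H fox H fox H ⇒ south S H fox H fox H ⇒ south H fox H H fox H fox H ⇒ south south S H fox H H fox H fox H ⇒ south south south H fox H H fox H fox H ⇒ south south south the fox H H fox H fox H ⇒ south south south the fox the H fox H fox H ⇒ south south south the fox the the fox H fox H ⇒ south south south the fox the the fox the fox H ⇒ south south south the fox the the fox the fox the

S ⇒ H fox H   [S -> H fox H]
H fox H ⇒ S fox H   [H -> S]
S fox H ⇒ H fox H fox H   [S -> H fox H]
H fox H fox H ⇒ south S H fox H fox H   [H -> south S H]
south S H fox H fox H ⇒ south H fox H H fox H fox H   [S -> H fox H]
south H fox H H fox H fox H ⇒ south south S H fox H H fox H fox H   [H -> south S H]
south south S H fox H H fox H fox H ⇒ south south south H fox H H fox H fox H   [S -> south]
south south south H fox H H fox H fox H ⇒ south south south the fox H H fox H fox H   [H -> the]
south south south the fox H H fox H fox H ⇒ south south south the fox the H fox H fox H   [H -> the]
south south south the fox the H fox H fox H ⇒ south south south the fox the the fox H fox H   [H -> the]
south south south the fox the the fox H fox H ⇒ south south south the fox the the fox the fox H   [H -> the]
south south south the fox the the fox the fox H ⇒ south south south the fox the the fox the fox the   [H -> the]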